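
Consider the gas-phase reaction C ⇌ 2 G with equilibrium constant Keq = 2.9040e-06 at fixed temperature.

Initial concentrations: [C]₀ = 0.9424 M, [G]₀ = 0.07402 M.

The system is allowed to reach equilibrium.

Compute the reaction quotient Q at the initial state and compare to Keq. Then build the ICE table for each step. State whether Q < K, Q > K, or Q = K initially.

Q₀ = 0.005814; Q > K (proceeds reverse)

Q₀ = 0.005814 vs Keq = 2.9040e-06 ⇒ Q>K, reverse
Step 1:
                  C         G
  I          0.9424   0.07402
  C         0.03617  -0.07233
  E          0.9786  0.001686
  solve Keq expr → x = -0.03617; check Q = 2.9040e-06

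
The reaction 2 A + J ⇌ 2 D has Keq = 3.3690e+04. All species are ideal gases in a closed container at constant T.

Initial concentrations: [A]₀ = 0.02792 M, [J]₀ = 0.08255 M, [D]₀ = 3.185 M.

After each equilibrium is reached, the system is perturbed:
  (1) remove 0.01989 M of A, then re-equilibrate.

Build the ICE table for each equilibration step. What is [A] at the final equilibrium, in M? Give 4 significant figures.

Q₀ = 1.5764e+05 vs Keq = 3.3690e+04 ⇒ Q>K, reverse
Step 1:
                  A         J         D
  Initial   0.02792   0.08255     3.185
  Change    0.02751   0.01376  -0.02751
  Equil     0.05543   0.09631     3.157
  solve Keq expr → x = -0.01376; check Q = 3.3690e+04
Then remove 0.01989 M of A.
Step 2:
                  A         J         D
  Initial   0.03554   0.09631     3.157
  Change    0.01727  0.008635  -0.01727
  Equil     0.05281    0.1049      3.14
  solve Keq expr → x = -0.008635; check Q = 3.3690e+04

[A]_eq = 0.05281 M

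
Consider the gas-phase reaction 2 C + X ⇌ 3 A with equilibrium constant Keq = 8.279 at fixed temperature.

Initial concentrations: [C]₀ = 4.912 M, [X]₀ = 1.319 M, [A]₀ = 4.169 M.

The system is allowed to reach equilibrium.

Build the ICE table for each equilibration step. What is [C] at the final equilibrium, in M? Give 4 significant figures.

Q₀ = 2.277 vs Keq = 8.279 ⇒ Q<K, forward
Step 1:
                   C          X          A
  I            4.912      1.319      4.169
  C          -0.7006    -0.3503      1.051
  E            4.211     0.9687       5.22
  solve Keq expr → x = 0.3503; check Q = 8.279

[C]_eq = 4.211 M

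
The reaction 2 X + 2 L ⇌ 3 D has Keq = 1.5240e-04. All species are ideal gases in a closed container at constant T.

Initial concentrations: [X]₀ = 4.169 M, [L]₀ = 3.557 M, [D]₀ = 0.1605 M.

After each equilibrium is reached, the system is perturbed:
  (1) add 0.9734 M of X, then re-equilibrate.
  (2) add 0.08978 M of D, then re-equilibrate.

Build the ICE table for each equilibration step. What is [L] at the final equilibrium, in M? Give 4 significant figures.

Q₀ = 1.8802e-05 vs Keq = 1.5240e-04 ⇒ Q<K, forward
Step 1:
                   X          L          D
  Initial      4.169      3.557     0.1605
  Change     -0.1005    -0.1005     0.1507
  Equil        4.069      3.457     0.3112
  solve Keq expr → x = 0.05024; check Q = 1.5240e-04
Then add 0.9734 M of X.
Step 2:
                   X          L          D
  Initial      5.042      3.457     0.3112
  Change    -0.02959   -0.02959    0.04439
  Equil        5.012      3.427     0.3556
  solve Keq expr → x = 0.0148; check Q = 1.5240e-04
Then add 0.08978 M of D.
Step 3:
                   X          L          D
  Initial      5.012      3.427     0.4454
  Change     0.05553    0.05553    -0.0833
  Equil        5.068      3.482     0.3621
  solve Keq expr → x = -0.02777; check Q = 1.5240e-04

[L]_eq = 3.482 M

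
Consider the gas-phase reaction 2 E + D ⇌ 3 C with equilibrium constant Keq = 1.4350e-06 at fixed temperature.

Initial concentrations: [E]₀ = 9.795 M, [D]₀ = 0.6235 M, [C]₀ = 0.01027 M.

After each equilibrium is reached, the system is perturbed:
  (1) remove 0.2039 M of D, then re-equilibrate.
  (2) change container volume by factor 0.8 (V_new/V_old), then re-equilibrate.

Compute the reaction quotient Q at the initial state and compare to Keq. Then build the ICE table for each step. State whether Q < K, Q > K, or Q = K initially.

Q₀ = 1.8108e-08 vs Keq = 1.4350e-06 ⇒ Q<K, forward
Step 1:
                  E         D         C
  I           9.795    0.6235   0.01027
  C        -0.02234  -0.01117   0.03351
  E           9.773    0.6123   0.04378
  solve Keq expr → x = 0.01117; check Q = 1.4350e-06
Then remove 0.2039 M of D.
Step 2:
                  E         D         C
  I           9.773    0.4084   0.04378
  C        0.003641  0.001821 -0.005462
  E           9.776    0.4103   0.03832
  solve Keq expr → x = -0.001821; check Q = 1.4350e-06
Then change container volume by factor 0.8 (V_new/V_old).
Step 3:
                  E         D         C
  I           12.22    0.5128    0.0479
  C               0         0         0
  E           12.22    0.5128    0.0479
  solve Keq expr → x = 0; check Q = 1.4350e-06

Q₀ = 1.8108e-08; Q < K (proceeds forward)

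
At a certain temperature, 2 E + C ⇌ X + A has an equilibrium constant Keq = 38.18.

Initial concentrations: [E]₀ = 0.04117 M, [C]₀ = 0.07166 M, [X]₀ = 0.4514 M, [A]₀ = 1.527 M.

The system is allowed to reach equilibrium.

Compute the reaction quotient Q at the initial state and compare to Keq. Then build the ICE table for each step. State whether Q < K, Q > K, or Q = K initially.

Q₀ = 5675; Q > K (proceeds reverse)

Q₀ = 5675 vs Keq = 38.18 ⇒ Q>K, reverse
Step 1:
                    E           C           X           A
  init        0.04117     0.07166      0.4514       1.527
  Δ            0.2218      0.1109     -0.1109     -0.1109
  eq            0.263      0.1826      0.3405       1.416
  solve Keq expr → x = -0.1109; check Q = 38.18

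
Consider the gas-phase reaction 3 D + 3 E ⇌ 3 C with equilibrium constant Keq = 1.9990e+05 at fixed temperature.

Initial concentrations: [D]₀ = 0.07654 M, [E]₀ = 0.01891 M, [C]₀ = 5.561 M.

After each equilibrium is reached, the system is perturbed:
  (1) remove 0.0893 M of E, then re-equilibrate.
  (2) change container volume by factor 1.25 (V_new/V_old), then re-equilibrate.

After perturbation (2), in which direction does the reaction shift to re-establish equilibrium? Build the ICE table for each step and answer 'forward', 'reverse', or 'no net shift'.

Direction: reverse

Q₀ = 5.6718e+10 vs Keq = 1.9990e+05 ⇒ Q>K, reverse
Step 1:
                    D           E           C
  Initial     0.07654     0.01891       5.561
  Change       0.2549      0.2549     -0.2549
  Equil        0.3314      0.2738       5.306
  solve Keq expr → x = -0.08496; check Q = 1.9990e+05
Then remove 0.0893 M of E.
Step 2:
                    D           E           C
  Initial      0.3314      0.1845       5.306
  Change       0.0507      0.0507     -0.0507
  Equil        0.3821      0.2352       5.255
  solve Keq expr → x = -0.0169; check Q = 1.9990e+05
Then change container volume by factor 1.25 (V_new/V_old).
Step 3:
                    D           E           C
  Initial      0.3057      0.1882       4.204
  Change      0.02674     0.02674    -0.02674
  Equil        0.3325      0.2149       4.178
  solve Keq expr → x = -0.008915; check Q = 1.9990e+05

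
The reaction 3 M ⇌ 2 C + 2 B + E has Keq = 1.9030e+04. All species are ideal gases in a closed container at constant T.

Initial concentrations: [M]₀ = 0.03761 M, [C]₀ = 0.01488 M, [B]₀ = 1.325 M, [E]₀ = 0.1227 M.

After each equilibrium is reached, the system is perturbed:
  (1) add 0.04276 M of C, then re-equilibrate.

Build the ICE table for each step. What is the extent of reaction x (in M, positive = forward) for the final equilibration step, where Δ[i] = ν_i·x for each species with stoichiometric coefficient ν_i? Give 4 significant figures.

Q₀ = 0.8965 vs Keq = 1.9030e+04 ⇒ Q<K, forward
Step 1:
                  M         C         B         E
  I         0.03761   0.01488     1.325    0.1227
  C        -0.03496    0.0233    0.0233   0.01165
  E        0.002655   0.03818     1.348    0.1344
  solve Keq expr → x = 0.01165; check Q = 1.9030e+04
Then add 0.04276 M of C.
Step 2:
                  M         C         B         E
  I        0.002655   0.08094     1.348    0.1344
  C        0.001677 -0.001118 -0.001118 -5.5911e-04
  E        0.004332   0.07983     1.347    0.1338
  solve Keq expr → x = -5.5911e-04; check Q = 1.9030e+04

x = -5.5911e-04 M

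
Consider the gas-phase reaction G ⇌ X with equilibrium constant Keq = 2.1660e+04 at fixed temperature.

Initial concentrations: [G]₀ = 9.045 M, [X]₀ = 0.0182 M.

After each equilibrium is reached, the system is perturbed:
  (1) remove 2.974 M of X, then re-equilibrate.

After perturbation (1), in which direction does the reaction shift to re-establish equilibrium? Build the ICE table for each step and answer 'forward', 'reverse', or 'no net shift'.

Direction: forward

Q₀ = 0.002012 vs Keq = 2.1660e+04 ⇒ Q<K, forward
Step 1:
                    G           X
  init          9.045      0.0182
  Δ            -9.045       9.045
  eq       4.1841e-04       9.063
  solve Keq expr → x = 9.045; check Q = 2.1660e+04
Then remove 2.974 M of X.
Step 2:
                    G           X
  init     4.1841e-04       6.089
  Δ       -1.3730e-04  1.3730e-04
  eq       2.8111e-04       6.089
  solve Keq expr → x = 1.3730e-04; check Q = 2.1660e+04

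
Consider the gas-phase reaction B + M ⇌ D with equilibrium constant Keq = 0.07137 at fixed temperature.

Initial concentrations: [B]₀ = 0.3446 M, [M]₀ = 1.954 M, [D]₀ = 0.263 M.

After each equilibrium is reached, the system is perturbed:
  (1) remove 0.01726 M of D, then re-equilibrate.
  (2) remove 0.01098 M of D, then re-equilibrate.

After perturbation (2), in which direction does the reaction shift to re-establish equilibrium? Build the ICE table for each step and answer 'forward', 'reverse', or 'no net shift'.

Direction: forward

Q₀ = 0.3906 vs Keq = 0.07137 ⇒ Q>K, reverse
Step 1:
                   B          M          D
  Initial     0.3446      1.954      0.263
  Change      0.1826     0.1826    -0.1826
  Equil       0.5272      2.137    0.08039
  solve Keq expr → x = -0.1826; check Q = 0.07137
Then remove 0.01726 M of D.
Step 2:
                   B          M          D
  Initial     0.5272      2.137    0.06313
  Change    -0.01452   -0.01452    0.01452
  Equil       0.5127      2.122    0.07765
  solve Keq expr → x = 0.01452; check Q = 0.07137
Then remove 0.01098 M of D.
Step 3:
                   B          M          D
  Initial     0.5127      2.122    0.06667
  Change   -0.009247  -0.009247   0.009247
  Equil       0.5034      2.113    0.07592
  solve Keq expr → x = 0.009247; check Q = 0.07137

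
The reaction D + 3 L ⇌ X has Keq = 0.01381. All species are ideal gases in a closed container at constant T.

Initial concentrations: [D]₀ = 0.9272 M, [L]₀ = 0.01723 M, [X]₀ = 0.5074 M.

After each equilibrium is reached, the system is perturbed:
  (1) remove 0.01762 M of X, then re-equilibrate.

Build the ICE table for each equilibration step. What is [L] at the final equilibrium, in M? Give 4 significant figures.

Q₀ = 1.0698e+05 vs Keq = 0.01381 ⇒ Q>K, reverse
Step 1:
                   D          L          X
  Initial     0.9272    0.01723     0.5074
  Change      0.4565      1.369    -0.4565
  Equil        1.384      1.387    0.05094
  solve Keq expr → x = -0.4565; check Q = 0.01381
Then remove 0.01762 M of X.
Step 2:
                   D          L          X
  Initial      1.384      1.387    0.03332
  Change      -0.013     -0.039      0.013
  Equil        1.371      1.348    0.04632
  solve Keq expr → x = 0.013; check Q = 0.01381

[L]_eq = 1.348 M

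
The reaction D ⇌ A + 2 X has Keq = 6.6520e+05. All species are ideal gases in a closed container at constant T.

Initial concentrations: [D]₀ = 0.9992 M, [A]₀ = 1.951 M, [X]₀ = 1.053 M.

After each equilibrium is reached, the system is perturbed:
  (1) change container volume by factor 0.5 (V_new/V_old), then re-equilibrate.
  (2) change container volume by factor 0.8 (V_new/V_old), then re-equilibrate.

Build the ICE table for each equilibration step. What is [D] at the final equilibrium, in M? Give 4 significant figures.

Q₀ = 2.165 vs Keq = 6.6520e+05 ⇒ Q<K, forward
Step 1:
                   D          A          X
  Initial     0.9992      1.951      1.053
  Change     -0.9992     0.9992      1.998
  Equil   4.1292e-05       2.95      3.051
  solve Keq expr → x = 0.9992; check Q = 6.6520e+05
Then change container volume by factor 0.5 (V_new/V_old).
Step 2:
                   D          A          X
  Initial 8.2584e-05        5.9      6.103
  Change  2.4769e-04 -2.4769e-04 -4.9537e-04
  Equil   3.3027e-04        5.9      6.102
  solve Keq expr → x = -2.4769e-04; check Q = 6.6520e+05
Then change container volume by factor 0.8 (V_new/V_old).
Step 3:
                   D          A          X
  Initial 4.1284e-04      7.375      7.628
  Change  2.3212e-04 -2.3212e-04 -4.6424e-04
  Equil   6.4496e-04      7.375      7.627
  solve Keq expr → x = -2.3212e-04; check Q = 6.6520e+05

[D]_eq = 6.4496e-04 M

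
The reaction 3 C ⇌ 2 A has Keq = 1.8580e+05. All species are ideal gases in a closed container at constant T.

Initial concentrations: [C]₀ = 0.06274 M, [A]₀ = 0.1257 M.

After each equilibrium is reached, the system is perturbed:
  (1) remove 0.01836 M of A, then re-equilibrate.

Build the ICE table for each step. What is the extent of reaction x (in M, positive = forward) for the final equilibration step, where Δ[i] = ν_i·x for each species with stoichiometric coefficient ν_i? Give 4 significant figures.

Q₀ = 63.98 vs Keq = 1.8580e+05 ⇒ Q<K, forward
Step 1:
                    C           A
  I           0.06274      0.1257
  C          -0.05749     0.03833
  E          0.005251       0.164
  solve Keq expr → x = 0.01916; check Q = 1.8580e+05
Then remove 0.01836 M of A.
Step 2:
                    C           A
  I          0.005251      0.1457
  C       -3.9373e-04  2.6249e-04
  E          0.004857      0.1459
  solve Keq expr → x = 1.3124e-04; check Q = 1.8580e+05

x = 1.3124e-04 M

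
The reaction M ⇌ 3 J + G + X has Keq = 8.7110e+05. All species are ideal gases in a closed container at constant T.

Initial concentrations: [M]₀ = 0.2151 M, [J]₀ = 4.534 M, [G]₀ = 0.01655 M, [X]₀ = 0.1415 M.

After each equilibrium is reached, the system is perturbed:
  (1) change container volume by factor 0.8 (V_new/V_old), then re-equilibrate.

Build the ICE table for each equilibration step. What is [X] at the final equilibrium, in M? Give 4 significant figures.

[X]_eq = 0.4457 M

Q₀ = 1.015 vs Keq = 8.7110e+05 ⇒ Q<K, forward
Step 1:
                   M          J          G          X
  init        0.2151      4.534    0.01655     0.1415
  Δ          -0.2151     0.6453     0.2151     0.2151
  eq      1.3174e-05      5.179     0.2316     0.3566
  solve Keq expr → x = 0.2151; check Q = 8.7110e+05
Then change container volume by factor 0.8 (V_new/V_old).
Step 2:
                   M          J          G          X
  init    1.6467e-05      6.474     0.2895     0.4457
  Δ       2.3729e-05 -7.1187e-05 -2.3729e-05 -2.3729e-05
  eq      4.0196e-05      6.474     0.2895     0.4457
  solve Keq expr → x = -2.3729e-05; check Q = 8.7110e+05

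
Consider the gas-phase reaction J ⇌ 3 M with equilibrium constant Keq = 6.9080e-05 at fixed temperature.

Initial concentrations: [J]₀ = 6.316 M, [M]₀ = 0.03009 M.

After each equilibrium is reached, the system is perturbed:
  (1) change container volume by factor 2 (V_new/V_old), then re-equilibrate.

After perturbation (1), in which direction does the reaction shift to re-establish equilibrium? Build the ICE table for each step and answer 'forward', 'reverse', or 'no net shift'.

Direction: forward

Q₀ = 4.3134e-06 vs Keq = 6.9080e-05 ⇒ Q<K, forward
Step 1:
                   J          M
  Initial      6.316    0.03009
  Change    -0.01523    0.04569
  Equil        6.301    0.07578
  solve Keq expr → x = 0.01523; check Q = 6.9080e-05
Then change container volume by factor 2 (V_new/V_old).
Step 2:
                   J          M
  Initial       3.15    0.03789
  Change   -0.007404    0.02221
  Equil        3.143     0.0601
  solve Keq expr → x = 0.007404; check Q = 6.9080e-05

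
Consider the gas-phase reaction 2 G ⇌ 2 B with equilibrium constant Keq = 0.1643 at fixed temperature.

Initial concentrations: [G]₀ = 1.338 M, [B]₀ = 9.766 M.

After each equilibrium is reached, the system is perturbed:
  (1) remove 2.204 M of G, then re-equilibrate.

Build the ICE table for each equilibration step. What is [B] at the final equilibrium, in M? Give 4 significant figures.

Q₀ = 53.27 vs Keq = 0.1643 ⇒ Q>K, reverse
Step 1:
                  G         B
  Initial     1.338     9.766
  Change      6.563    -6.563
  Equil       7.901     3.203
  solve Keq expr → x = -3.282; check Q = 0.1643
Then remove 2.204 M of G.
Step 2:
                  G         B
  Initial     5.697     3.203
  Change     0.6357   -0.6357
  Equil       6.333     2.567
  solve Keq expr → x = -0.3178; check Q = 0.1643

[B]_eq = 2.567 M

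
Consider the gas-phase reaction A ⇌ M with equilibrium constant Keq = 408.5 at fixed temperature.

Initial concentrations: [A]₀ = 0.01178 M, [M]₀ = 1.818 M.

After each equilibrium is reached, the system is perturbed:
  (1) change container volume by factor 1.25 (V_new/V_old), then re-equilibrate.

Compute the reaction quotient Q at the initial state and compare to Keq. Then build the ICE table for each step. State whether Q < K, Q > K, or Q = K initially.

Q₀ = 154.3 vs Keq = 408.5 ⇒ Q<K, forward
Step 1:
                    A           M
  I           0.01178       1.818
  C         -0.007312    0.007312
  E          0.004468       1.825
  solve Keq expr → x = 0.007312; check Q = 408.5
Then change container volume by factor 1.25 (V_new/V_old).
Step 2:
                    A           M
  I          0.003575        1.46
  C                 0           0
  E          0.003575        1.46
  solve Keq expr → x = 0; check Q = 408.5

Q₀ = 154.3; Q < K (proceeds forward)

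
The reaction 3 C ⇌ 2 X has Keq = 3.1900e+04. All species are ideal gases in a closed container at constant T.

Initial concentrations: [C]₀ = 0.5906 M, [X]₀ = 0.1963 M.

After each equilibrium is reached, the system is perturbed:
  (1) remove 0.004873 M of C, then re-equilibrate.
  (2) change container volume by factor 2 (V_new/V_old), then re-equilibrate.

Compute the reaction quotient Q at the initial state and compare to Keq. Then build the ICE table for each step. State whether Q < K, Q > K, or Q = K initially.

Q₀ = 0.1871 vs Keq = 3.1900e+04 ⇒ Q<K, forward
Step 1:
                  C         X
  init       0.5906    0.1963
  Δ         -0.5688    0.3792
  eq        0.02182    0.5755
  solve Keq expr → x = 0.1896; check Q = 3.1900e+04
Then remove 0.004873 M of C.
Step 2:
                  C         X
  init      0.01694    0.5755
  Δ        0.004792 -0.003195
  eq        0.02173    0.5723
  solve Keq expr → x = -0.001597; check Q = 3.1900e+04
Then change container volume by factor 2 (V_new/V_old).
Step 3:
                  C         X
  init      0.01087    0.2861
  Δ        0.002766 -0.001844
  eq        0.01363    0.2843
  solve Keq expr → x = -9.2192e-04; check Q = 3.1900e+04

Q₀ = 0.1871; Q < K (proceeds forward)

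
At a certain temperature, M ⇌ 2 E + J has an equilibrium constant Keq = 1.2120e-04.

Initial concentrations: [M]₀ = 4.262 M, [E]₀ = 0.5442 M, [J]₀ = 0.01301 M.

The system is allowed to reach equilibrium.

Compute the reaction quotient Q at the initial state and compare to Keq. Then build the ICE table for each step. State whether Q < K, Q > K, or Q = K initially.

Q₀ = 9.0403e-04; Q > K (proceeds reverse)

Q₀ = 9.0403e-04 vs Keq = 1.2120e-04 ⇒ Q>K, reverse
Step 1:
                   M          E          J
  Initial      4.262     0.5442    0.01301
  Change     0.01111   -0.02222   -0.01111
  Equil        4.273      0.522   0.001901
  solve Keq expr → x = -0.01111; check Q = 1.2120e-04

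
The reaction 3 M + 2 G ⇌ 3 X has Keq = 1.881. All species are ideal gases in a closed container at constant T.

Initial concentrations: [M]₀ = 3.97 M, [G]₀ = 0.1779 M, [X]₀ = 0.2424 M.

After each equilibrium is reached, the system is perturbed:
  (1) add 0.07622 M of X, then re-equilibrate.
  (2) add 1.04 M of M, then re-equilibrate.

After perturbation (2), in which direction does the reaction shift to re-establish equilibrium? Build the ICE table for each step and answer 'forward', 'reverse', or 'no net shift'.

Q₀ = 0.007192 vs Keq = 1.881 ⇒ Q<K, forward
Step 1:
                  M         G         X
  Initial      3.97    0.1779    0.2424
  Change    -0.2196   -0.1464    0.2196
  Equil        3.75   0.03152     0.462
  solve Keq expr → x = 0.07319; check Q = 1.881
Then add 0.07622 M of X.
Step 2:
                  M         G         X
  Initial      3.75   0.03152    0.5382
  Change    0.01025  0.006831  -0.01025
  Equil       3.761   0.03835    0.5279
  solve Keq expr → x = -0.003415; check Q = 1.881
Then add 1.04 M of M.
Step 3:
                  M         G         X
  Initial     4.801   0.03835    0.5279
  Change   -0.01565  -0.01043   0.01565
  Equil       4.785   0.02792    0.5436
  solve Keq expr → x = 0.005217; check Q = 1.881

Direction: forward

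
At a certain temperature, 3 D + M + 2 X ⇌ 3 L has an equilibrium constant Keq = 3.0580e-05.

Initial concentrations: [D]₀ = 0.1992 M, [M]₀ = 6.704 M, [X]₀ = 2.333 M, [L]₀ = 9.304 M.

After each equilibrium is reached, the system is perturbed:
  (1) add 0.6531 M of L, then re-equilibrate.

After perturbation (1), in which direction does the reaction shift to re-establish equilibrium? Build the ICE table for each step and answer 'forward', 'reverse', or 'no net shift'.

Q₀ = 2792 vs Keq = 3.0580e-05 ⇒ Q>K, reverse
Step 1:
                    D           M           X           L
  I            0.1992       6.704       2.333       9.304
  C             7.427       2.476       4.952      -7.427
  E             7.627        9.18       7.285       1.877
  solve Keq expr → x = -2.476; check Q = 3.0580e-05
Then add 0.6531 M of L.
Step 2:
                    D           M           X           L
  I             7.627        9.18       7.285        2.53
  C            0.4694      0.1565      0.3129     -0.4694
  E             8.096       9.336       7.598        2.06
  solve Keq expr → x = -0.1565; check Q = 3.0580e-05

Direction: reverse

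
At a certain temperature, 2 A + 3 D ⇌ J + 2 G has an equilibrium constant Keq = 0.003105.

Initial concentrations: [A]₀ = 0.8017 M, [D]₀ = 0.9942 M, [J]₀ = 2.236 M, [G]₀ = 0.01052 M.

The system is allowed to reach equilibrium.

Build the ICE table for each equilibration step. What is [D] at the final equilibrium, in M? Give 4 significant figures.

Q₀ = 3.9179e-04 vs Keq = 0.003105 ⇒ Q<K, forward
Step 1:
                  A         D         J         G
  Initial    0.8017    0.9942     2.236   0.01052
  Change   -0.01728  -0.02592  0.008639   0.01728
  Equil      0.7844    0.9683     2.245    0.0278
  solve Keq expr → x = 0.008639; check Q = 0.003105

[D]_eq = 0.9683 M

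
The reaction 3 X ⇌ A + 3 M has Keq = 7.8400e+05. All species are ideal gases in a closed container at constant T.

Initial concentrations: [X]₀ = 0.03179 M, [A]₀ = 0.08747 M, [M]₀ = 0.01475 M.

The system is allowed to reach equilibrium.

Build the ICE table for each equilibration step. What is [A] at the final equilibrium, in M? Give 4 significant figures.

Q₀ = 0.008737 vs Keq = 7.8400e+05 ⇒ Q<K, forward
Step 1:
                  X         A         M
  init      0.03179   0.08747   0.01475
  Δ        -0.03156   0.01052   0.03156
  eq      2.3153e-04   0.09799   0.04631
  solve Keq expr → x = 0.01052; check Q = 7.8402e+05

[A]_eq = 0.09799 M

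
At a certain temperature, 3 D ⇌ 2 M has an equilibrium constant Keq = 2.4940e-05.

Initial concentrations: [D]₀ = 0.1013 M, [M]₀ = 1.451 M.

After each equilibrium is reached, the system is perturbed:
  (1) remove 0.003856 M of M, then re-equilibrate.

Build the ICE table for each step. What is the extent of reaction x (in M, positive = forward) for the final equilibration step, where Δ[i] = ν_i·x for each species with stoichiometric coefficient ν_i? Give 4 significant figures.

x = 0.001896 M

Q₀ = 2025 vs Keq = 2.4940e-05 ⇒ Q>K, reverse
Step 1:
                   D          M
  Initial     0.1013      1.451
  Change       2.151     -1.434
  Equil        2.252    0.01688
  solve Keq expr → x = -0.7171; check Q = 2.4940e-05
Then remove 0.003856 M of M.
Step 2:
                   D          M
  Initial      2.252    0.01303
  Change   -0.005688   0.003792
  Equil        2.247    0.01682
  solve Keq expr → x = 0.001896; check Q = 2.4940e-05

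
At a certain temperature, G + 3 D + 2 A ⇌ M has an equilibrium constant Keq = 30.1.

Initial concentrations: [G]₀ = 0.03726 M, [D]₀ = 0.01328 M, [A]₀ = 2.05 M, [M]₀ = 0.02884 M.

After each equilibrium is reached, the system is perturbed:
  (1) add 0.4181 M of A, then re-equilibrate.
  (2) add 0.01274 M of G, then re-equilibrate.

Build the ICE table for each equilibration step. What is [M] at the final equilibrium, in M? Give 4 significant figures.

[M]_eq = 0.006827 M

Q₀ = 7.8641e+04 vs Keq = 30.1 ⇒ Q>K, reverse
Step 1:
                  G         D         A         M
  Initial   0.03726   0.01328      2.05   0.02884
  Change    0.02388   0.07164   0.04776  -0.02388
  Equil     0.06114   0.08492     2.098   0.00496
  solve Keq expr → x = -0.02388; check Q = 30.1
Then add 0.4181 M of A.
Step 2:
                  G         D         A         M
  Initial   0.06114   0.08492     2.516   0.00496
  Change  -0.001183  -0.00355 -0.002367  0.001183
  Equil     0.05996   0.08137     2.513  0.006143
  solve Keq expr → x = 0.001183; check Q = 30.1
Then add 0.01274 M of G.
Step 3:
                  G         D         A         M
  Initial    0.0727   0.08137     2.513  0.006143
  Change  -6.8376e-04 -0.002051 -0.001368 6.8376e-04
  Equil     0.07201   0.07932     2.512  0.006827
  solve Keq expr → x = 6.8376e-04; check Q = 30.1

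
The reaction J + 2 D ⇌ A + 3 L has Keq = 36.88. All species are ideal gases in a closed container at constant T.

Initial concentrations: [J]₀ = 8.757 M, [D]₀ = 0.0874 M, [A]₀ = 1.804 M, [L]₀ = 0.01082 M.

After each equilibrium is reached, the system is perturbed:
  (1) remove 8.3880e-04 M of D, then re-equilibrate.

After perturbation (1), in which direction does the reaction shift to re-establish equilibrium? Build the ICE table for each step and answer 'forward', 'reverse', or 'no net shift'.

Q₀ = 3.4162e-05 vs Keq = 36.88 ⇒ Q<K, forward
Step 1:
                   J          D          A          L
  I            8.757     0.0874      1.804    0.01082
  C          -0.0418   -0.08359     0.0418     0.1254
  E            8.715   0.003809      1.846     0.1362
  solve Keq expr → x = 0.0418; check Q = 36.88
Then remove 8.3880e-04 M of D.
Step 2:
                   J          D          A          L
  I            8.715   0.002971      1.846     0.1362
  C       3.9439e-04 7.8879e-04 -3.9439e-04  -0.001183
  E            8.716   0.003759      1.845      0.135
  solve Keq expr → x = -3.9439e-04; check Q = 36.88

Direction: reverse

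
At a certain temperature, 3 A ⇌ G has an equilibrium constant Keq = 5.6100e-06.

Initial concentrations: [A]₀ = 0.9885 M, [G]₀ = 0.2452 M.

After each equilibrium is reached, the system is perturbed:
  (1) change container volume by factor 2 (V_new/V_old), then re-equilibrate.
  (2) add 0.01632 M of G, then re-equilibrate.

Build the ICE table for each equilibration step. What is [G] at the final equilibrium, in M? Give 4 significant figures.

[G]_eq = 4.2414e-06 M

Q₀ = 0.2539 vs Keq = 5.6100e-06 ⇒ Q>K, reverse
Step 1:
                   A          G
  init        0.9885     0.2452
  Δ           0.7355    -0.2452
  eq           1.724 2.8747e-05
  solve Keq expr → x = -0.2452; check Q = 5.6100e-06
Then change container volume by factor 2 (V_new/V_old).
Step 2:
                   A          G
  init         0.862 1.4373e-05
  Δ       3.2339e-05 -1.0780e-05
  eq           0.862 3.5937e-06
  solve Keq expr → x = -1.0780e-05; check Q = 5.6100e-06
Then add 0.01632 M of G.
Step 3:
                   A          G
  init         0.862    0.01632
  Δ          0.04896   -0.01632
  eq           0.911 4.2414e-06
  solve Keq expr → x = -0.01632; check Q = 5.6100e-06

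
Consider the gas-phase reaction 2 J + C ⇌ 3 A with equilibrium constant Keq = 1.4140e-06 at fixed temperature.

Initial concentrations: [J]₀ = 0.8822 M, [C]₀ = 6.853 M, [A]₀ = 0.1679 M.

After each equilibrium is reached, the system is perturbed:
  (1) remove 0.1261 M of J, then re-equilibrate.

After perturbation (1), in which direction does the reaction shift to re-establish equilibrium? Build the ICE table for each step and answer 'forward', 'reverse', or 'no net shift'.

Direction: reverse

Q₀ = 8.8744e-04 vs Keq = 1.4140e-06 ⇒ Q>K, reverse
Step 1:
                    J           C           A
  Initial      0.8822       6.853      0.1679
  Change      0.09788     0.04894     -0.1468
  Equil        0.9801       6.902     0.02109
  solve Keq expr → x = -0.04894; check Q = 1.4140e-06
Then remove 0.1261 M of J.
Step 2:
                    J           C           A
  Initial       0.854       6.902     0.02109
  Change     0.001221  6.1030e-04   -0.001831
  Equil        0.8552       6.903     0.01925
  solve Keq expr → x = -6.1030e-04; check Q = 1.4140e-06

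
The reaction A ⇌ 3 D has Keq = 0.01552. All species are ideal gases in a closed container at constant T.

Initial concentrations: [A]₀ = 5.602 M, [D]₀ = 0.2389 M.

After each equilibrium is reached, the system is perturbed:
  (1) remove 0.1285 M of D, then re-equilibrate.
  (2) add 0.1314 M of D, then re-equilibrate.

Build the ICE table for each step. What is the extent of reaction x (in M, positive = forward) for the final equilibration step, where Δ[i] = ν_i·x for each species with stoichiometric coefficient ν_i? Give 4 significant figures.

Q₀ = 0.002434 vs Keq = 0.01552 ⇒ Q<K, forward
Step 1:
                   A          D
  Initial      5.602     0.2389
  Change    -0.06744     0.2023
  Equil        5.535     0.4412
  solve Keq expr → x = 0.06744; check Q = 0.01552
Then remove 0.1285 M of D.
Step 2:
                   A          D
  Initial      5.535     0.3127
  Change    -0.04246     0.1274
  Equil        5.492     0.4401
  solve Keq expr → x = 0.04246; check Q = 0.01552
Then add 0.1314 M of D.
Step 3:
                   A          D
  Initial      5.492     0.5715
  Change     0.04341    -0.1302
  Equil        5.536     0.4412
  solve Keq expr → x = -0.04341; check Q = 0.01552

x = -0.04341 M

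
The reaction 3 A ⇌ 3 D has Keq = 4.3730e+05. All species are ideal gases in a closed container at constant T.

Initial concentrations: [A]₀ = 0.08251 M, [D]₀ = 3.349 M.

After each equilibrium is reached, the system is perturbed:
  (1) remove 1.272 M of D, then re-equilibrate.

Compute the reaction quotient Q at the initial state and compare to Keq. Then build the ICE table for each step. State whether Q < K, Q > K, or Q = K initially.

Q₀ = 6.6869e+04 vs Keq = 4.3730e+05 ⇒ Q<K, forward
Step 1:
                   A          D
  Initial    0.08251      3.349
  Change    -0.03789    0.03789
  Equil      0.04462      3.387
  solve Keq expr → x = 0.01263; check Q = 4.3730e+05
Then remove 1.272 M of D.
Step 2:
                   A          D
  Initial    0.04462      2.115
  Change    -0.01654    0.01654
  Equil      0.02808      2.131
  solve Keq expr → x = 0.005513; check Q = 4.3730e+05

Q₀ = 6.6869e+04; Q < K (proceeds forward)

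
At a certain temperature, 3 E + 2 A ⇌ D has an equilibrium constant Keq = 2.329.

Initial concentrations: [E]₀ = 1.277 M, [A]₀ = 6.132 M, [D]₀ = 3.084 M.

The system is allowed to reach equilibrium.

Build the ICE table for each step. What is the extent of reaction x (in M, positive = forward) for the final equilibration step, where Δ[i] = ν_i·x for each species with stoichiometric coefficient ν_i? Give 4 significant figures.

x = 0.3048 M

Q₀ = 0.03939 vs Keq = 2.329 ⇒ Q<K, forward
Step 1:
                   E          A          D
  I            1.277      6.132      3.084
  C          -0.9143    -0.6095     0.3048
  E           0.3627      5.522      3.389
  solve Keq expr → x = 0.3048; check Q = 2.329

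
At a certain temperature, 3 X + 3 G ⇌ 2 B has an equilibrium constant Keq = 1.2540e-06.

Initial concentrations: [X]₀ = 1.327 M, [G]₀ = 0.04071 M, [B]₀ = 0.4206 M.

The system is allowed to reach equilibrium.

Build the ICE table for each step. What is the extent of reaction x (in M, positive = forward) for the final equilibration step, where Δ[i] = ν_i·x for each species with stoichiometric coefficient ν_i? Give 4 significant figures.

Q₀ = 1122 vs Keq = 1.2540e-06 ⇒ Q>K, reverse
Step 1:
                    X           G           B
  init          1.327     0.04071      0.4206
  Δ            0.6284      0.6284     -0.4189
  eq            1.955      0.6691    0.001676
  solve Keq expr → x = -0.2095; check Q = 1.2540e-06

x = -0.2095 M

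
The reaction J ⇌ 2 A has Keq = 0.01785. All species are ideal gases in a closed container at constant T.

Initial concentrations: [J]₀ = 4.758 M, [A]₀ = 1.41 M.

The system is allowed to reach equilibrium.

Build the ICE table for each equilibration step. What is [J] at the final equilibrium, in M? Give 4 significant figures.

[J]_eq = 5.309 M

Q₀ = 0.4178 vs Keq = 0.01785 ⇒ Q>K, reverse
Step 1:
                    J           A
  I             4.758        1.41
  C            0.5511      -1.102
  E             5.309      0.3078
  solve Keq expr → x = -0.5511; check Q = 0.01785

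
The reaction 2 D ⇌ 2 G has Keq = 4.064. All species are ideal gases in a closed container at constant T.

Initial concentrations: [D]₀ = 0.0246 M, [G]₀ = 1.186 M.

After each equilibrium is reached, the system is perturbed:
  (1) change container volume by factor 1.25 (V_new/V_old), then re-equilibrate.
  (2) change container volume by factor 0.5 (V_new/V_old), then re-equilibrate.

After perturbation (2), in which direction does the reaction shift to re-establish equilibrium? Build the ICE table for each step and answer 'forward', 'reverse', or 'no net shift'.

Q₀ = 2324 vs Keq = 4.064 ⇒ Q>K, reverse
Step 1:
                    D           G
  I            0.0246       1.186
  C            0.3768     -0.3768
  E            0.4014      0.8092
  solve Keq expr → x = -0.1884; check Q = 4.064
Then change container volume by factor 1.25 (V_new/V_old).
Step 2:
                    D           G
  I            0.3211      0.6474
  C                 0           0
  E            0.3211      0.6474
  solve Keq expr → x = 0; check Q = 4.064
Then change container volume by factor 0.5 (V_new/V_old).
Step 3:
                    D           G
  I            0.6422       1.295
  C                 0           0
  E            0.6422       1.295
  solve Keq expr → x = 0; check Q = 4.064

Direction: no net shift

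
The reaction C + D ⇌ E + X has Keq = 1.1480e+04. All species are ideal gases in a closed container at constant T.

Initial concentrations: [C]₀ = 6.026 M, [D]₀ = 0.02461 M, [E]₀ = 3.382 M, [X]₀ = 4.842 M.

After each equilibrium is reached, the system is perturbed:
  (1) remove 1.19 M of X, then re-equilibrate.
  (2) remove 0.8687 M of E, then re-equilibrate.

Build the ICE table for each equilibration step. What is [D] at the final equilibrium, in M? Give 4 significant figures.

[D]_eq = 1.3542e-04 M

Q₀ = 110.4 vs Keq = 1.1480e+04 ⇒ Q<K, forward
Step 1:
                   C          D          E          X
  init         6.026    0.02461      3.382      4.842
  Δ         -0.02437   -0.02437    0.02437    0.02437
  eq           6.002 2.4059e-04      3.406      4.866
  solve Keq expr → x = 0.02437; check Q = 1.1480e+04
Then remove 1.19 M of X.
Step 2:
                   C          D          E          X
  init         6.002 2.4059e-04      3.406      3.676
  Δ       -5.8826e-05 -5.8826e-05 5.8826e-05 5.8826e-05
  eq           6.002 1.8177e-04      3.406      3.676
  solve Keq expr → x = 5.8826e-05; check Q = 1.1480e+04
Then remove 0.8687 M of E.
Step 3:
                   C          D          E          X
  init         6.002 1.8177e-04      2.538      3.676
  Δ       -4.6349e-05 -4.6349e-05 4.6349e-05 4.6349e-05
  eq           6.002 1.3542e-04      2.538      3.676
  solve Keq expr → x = 4.6349e-05; check Q = 1.1480e+04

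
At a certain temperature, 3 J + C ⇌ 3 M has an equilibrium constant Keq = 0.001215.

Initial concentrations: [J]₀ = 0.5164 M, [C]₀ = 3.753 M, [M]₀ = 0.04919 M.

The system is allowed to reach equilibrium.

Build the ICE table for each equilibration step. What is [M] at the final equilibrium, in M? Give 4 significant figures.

Q₀ = 2.3030e-04 vs Keq = 0.001215 ⇒ Q<K, forward
Step 1:
                    J           C           M
  init         0.5164       3.753     0.04919
  Δ           -0.0312     -0.0104      0.0312
  eq           0.4852       3.743     0.08039
  solve Keq expr → x = 0.0104; check Q = 0.001215

[M]_eq = 0.08039 M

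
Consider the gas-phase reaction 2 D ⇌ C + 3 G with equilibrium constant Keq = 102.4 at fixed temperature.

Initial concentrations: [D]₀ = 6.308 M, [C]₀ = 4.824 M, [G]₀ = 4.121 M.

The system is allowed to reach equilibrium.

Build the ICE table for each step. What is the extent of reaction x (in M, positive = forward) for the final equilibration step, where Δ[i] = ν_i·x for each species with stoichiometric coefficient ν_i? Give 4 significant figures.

Q₀ = 8.485 vs Keq = 102.4 ⇒ Q<K, forward
Step 1:
                   D          C          G
  I            6.308      4.824      4.121
  C           -1.914     0.9572      2.872
  E            4.394      5.781      6.993
  solve Keq expr → x = 0.9572; check Q = 102.4

x = 0.9572 M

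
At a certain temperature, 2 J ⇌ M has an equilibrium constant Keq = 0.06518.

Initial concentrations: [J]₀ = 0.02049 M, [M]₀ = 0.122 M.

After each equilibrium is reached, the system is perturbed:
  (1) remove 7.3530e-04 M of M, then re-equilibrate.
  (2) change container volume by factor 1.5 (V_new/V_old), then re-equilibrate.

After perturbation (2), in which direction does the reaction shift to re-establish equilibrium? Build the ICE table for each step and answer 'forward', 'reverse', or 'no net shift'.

Q₀ = 290.6 vs Keq = 0.06518 ⇒ Q>K, reverse
Step 1:
                  J         M
  Initial   0.02049     0.122
  Change     0.2355   -0.1177
  Equil       0.256   0.00427
  solve Keq expr → x = -0.1177; check Q = 0.06518
Then remove 7.3530e-04 M of M.
Step 2:
                  J         M
  Initial     0.256  0.003535
  Change  -0.001379 6.8942e-04
  Equil      0.2546  0.004224
  solve Keq expr → x = 6.8942e-04; check Q = 0.06518
Then change container volume by factor 1.5 (V_new/V_old).
Step 3:
                  J         M
  Initial    0.1697  0.002816
  Change   0.001797 -8.9871e-04
  Equil      0.1715  0.001917
  solve Keq expr → x = -8.9871e-04; check Q = 0.06518

Direction: reverse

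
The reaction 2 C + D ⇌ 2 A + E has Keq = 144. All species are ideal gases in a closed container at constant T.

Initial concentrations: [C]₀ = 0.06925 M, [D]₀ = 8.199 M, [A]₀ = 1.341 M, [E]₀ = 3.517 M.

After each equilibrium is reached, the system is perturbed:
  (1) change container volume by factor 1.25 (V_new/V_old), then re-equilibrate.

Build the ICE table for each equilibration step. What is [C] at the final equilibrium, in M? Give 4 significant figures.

[C]_eq = 0.05837 M

Q₀ = 160.9 vs Keq = 144 ⇒ Q>K, reverse
Step 1:
                    C           D           A           E
  I           0.06925       8.199       1.341       3.517
  C           0.00371    0.001855    -0.00371   -0.001855
  E           0.07296       8.201       1.337       3.515
  solve Keq expr → x = -0.001855; check Q = 144
Then change container volume by factor 1.25 (V_new/V_old).
Step 2:
                    C           D           A           E
  I           0.05837       6.561        1.07       2.812
  C                 0           0           0           0
  E           0.05837       6.561        1.07       2.812
  solve Keq expr → x = 0; check Q = 144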